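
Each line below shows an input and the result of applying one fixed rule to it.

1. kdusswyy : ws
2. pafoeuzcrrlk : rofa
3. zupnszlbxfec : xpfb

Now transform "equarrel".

re

What's happening: sort the characters into reverse alphabetical order, then keep one character in every 3, starting at position 3 (positions 3rd, 6th, 9th, ...).
Starting from "equarrel": after the first operation, "urrqleea"; after the second, "re".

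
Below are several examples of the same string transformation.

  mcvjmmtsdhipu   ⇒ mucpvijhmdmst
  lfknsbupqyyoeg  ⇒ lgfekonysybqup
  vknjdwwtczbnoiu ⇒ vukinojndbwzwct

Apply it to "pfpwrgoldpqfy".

Looking at the pairs, the operation is to take characters alternately from the front and the back (1st, last, 2nd, 2nd-last, ...).
Doing the same to "pfpwrgoldpqfy": "pyffpqwprdglo".

pyffpqwprdglo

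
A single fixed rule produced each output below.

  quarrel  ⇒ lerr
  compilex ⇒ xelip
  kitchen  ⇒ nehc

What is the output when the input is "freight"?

thgi

Rule — delete the first 3 characters, then reverse the string.
On "freight": the first step gives "ight", and the second then gives "thgi".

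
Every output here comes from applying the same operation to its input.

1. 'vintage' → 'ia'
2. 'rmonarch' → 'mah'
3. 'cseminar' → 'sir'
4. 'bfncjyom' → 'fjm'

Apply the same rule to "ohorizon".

hin

The rule is to keep one character in every 3, starting at position 2 (positions 2nd, 5th, 8th, ...).
Doing the same to "ohorizon": "hin".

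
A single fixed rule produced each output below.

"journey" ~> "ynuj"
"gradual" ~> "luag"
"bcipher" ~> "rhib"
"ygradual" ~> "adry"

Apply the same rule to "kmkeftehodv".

Looking at the pairs, the operation is to keep every other character starting from the first (positions 1st, 3rd, 5th, ...), then reverse the string.
For "kmkeftehodv", step one produces "kkfeov"; step two turns that into "voefkk".

voefkk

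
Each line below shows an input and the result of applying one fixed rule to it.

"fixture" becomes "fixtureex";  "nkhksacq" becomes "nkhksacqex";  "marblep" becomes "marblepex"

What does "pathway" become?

Looking at the pairs, the operation is to append "ex".
Doing the same to "pathway": "pathwayex".

pathwayex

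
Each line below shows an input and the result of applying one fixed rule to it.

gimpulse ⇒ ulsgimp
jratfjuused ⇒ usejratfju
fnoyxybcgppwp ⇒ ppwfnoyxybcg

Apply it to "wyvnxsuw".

Each output is the input with this applied: delete the last character, then move the last 3 characters to the front (rotate right by 3).
Working it through for "wyvnxsuw": intermediate "wyvnxsu", final "xsuwyvn".

xsuwyvn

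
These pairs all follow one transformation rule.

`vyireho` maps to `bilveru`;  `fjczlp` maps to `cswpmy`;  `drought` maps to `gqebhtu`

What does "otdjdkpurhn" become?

abgqwqxcheu

The transformation: move the last character to the front, then shift every letter 13 places forward in the alphabet (wrapping around) — i.e. ROT13.
For "otdjdkpurhn", step one produces "notdjdkpurh"; step two turns that into "abgqwqxcheu".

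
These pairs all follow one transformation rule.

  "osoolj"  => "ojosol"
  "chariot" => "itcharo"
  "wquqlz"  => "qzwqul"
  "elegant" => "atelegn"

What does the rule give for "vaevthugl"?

ulvaevthg

In each case the input is transformed by: move the last 2 characters to the front (rotate right by 2), then swap the first and last characters.
On "vaevthugl": the first step gives "glvaevthu", and the second then gives "ulvaevthg".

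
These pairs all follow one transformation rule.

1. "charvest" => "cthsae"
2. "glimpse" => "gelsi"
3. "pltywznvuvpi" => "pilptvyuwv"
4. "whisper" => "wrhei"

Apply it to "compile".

Rule — take characters alternately from the front and the back (1st, last, 2nd, 2nd-last, ...), then delete the last 2 characters.
For "compile", step one produces "ceolmip"; step two turns that into "ceolm".

ceolm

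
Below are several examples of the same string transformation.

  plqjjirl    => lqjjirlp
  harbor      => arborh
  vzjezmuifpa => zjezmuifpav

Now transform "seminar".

eminars

Looking at the pairs, the operation is to move the first character to the end.
Applying that to "seminar" gives "eminars".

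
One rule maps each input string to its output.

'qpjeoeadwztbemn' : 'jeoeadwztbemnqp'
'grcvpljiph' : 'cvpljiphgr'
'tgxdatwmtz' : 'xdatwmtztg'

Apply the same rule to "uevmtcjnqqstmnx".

vmtcjnqqstmnxue

The pattern: move the first 2 characters to the end (rotate left by 2).
On "uevmtcjnqqstmnx" that produces "vmtcjnqqstmnxue".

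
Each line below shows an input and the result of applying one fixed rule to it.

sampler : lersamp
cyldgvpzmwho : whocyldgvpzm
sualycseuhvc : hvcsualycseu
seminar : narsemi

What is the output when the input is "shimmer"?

The transformation: move the last 3 characters to the front (rotate right by 3).
Applying that to "shimmer" gives "mershim".

mershim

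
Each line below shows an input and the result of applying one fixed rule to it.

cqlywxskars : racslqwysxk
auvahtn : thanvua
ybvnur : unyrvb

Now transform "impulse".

The pattern: move the last 3 characters to the front (rotate right by 3), then swap each adjacent pair of characters (1↔2, 3↔4, ...).
Working it through for "impulse": intermediate "lseimpu", final "sliepmu".
(Check on "auvahtn": → "htnauva" → "thanvua" ✓)

sliepmu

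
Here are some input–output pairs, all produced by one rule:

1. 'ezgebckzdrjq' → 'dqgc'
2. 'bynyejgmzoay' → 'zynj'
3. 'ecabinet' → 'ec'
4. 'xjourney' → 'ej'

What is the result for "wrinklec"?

er

In each case the input is transformed by: swap the front and back halves of the string, then keep one character in every 3, starting at position 3 (positions 3rd, 6th, 9th, ...).
Applying both steps to "wrinklec": "klecwrin", then "er".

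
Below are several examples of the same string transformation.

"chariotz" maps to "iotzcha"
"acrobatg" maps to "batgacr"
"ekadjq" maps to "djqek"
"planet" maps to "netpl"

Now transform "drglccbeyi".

Looking at the pairs, the operation is to swap the front and back halves of the string, then delete the last character.
Applying both steps to "drglccbeyi": "cbeyidrglc", then "cbeyidrgl".

cbeyidrgl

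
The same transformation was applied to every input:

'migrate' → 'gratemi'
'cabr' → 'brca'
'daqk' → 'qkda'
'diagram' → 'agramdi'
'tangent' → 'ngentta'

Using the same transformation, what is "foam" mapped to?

What's happening: move the first 2 characters to the end (rotate left by 2).
On "foam" that produces "amfo".

amfo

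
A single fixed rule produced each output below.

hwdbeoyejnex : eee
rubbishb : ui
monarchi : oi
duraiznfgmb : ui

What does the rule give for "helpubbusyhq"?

Each output is the input with this applied: keep one character in every 3, starting at position 2 (positions 2nd, 5th, 8th, ...), then keep only the vowels.
On "helpubbusyhq": the first step gives "euuh", and the second then gives "euu".

euu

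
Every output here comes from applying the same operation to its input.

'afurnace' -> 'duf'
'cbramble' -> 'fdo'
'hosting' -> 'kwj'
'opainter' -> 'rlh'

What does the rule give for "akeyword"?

Each output is the input with this applied: shift every letter 3 places forward in the alphabet (wrapping around), then keep one character in every 3, starting at position 1 (positions 1st, 4th, 7th, ...).
Applying that to "akeyword" gives "dbu".

dbu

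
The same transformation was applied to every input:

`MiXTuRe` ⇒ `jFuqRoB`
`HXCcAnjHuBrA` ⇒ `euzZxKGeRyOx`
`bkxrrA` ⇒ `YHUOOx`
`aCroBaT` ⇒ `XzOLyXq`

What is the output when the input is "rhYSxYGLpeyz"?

OEvpUvdiMBVW

What's happening: shift every letter 3 places backward in the alphabet (wrapping around), then flip the case of every letter.
On "rhYSxYGLpeyz": the first step gives "oeVPuVDImbvw", and the second then gives "OEvpUvdiMBVW".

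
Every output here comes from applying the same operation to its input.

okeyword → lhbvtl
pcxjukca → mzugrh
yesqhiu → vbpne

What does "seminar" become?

pbjfk

Rule — shift every letter 3 places backward in the alphabet (wrapping around), then delete the last 2 characters.
For "seminar", step one produces "pbjfkxo"; step two turns that into "pbjfk".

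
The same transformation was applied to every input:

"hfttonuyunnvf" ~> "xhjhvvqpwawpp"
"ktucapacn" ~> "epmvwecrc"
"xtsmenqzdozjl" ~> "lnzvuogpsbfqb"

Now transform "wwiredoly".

nayyktgfq

In each case the input is transformed by: shift every letter 2 places forward in the alphabet (wrapping around), then move the last 2 characters to the front (rotate right by 2).
Starting from "wwiredoly": after the first operation, "yyktgfqna"; after the second, "nayyktgfq".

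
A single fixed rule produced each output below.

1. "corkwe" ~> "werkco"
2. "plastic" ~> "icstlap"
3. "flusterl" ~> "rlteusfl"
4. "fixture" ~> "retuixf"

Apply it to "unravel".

The transformation: reverse the string, then swap each adjacent pair of characters (1↔2, 3↔4, ...).
On "unravel" that produces "elavnru".

elavnru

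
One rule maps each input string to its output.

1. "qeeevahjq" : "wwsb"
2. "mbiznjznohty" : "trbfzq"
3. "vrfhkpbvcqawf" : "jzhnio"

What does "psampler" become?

kedj

In each case the input is transformed by: shift every letter 8 places backward in the alphabet (wrapping around), then keep every other character starting from the second (positions 2nd, 4th, 6th, ...).
On "psampler": the first step gives "hksehdwj", and the second then gives "kedj".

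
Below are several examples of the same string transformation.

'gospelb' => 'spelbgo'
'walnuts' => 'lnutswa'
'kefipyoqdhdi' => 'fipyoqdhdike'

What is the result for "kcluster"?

Rule — move the first 2 characters to the end (rotate left by 2).
Doing the same to "kcluster": "lusterkc".

lusterkc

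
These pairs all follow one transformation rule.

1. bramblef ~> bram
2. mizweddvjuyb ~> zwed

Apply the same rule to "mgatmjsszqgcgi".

tmjs

In each case the input is transformed by: swap the front and back halves of the string, then keep only the last 4 characters.
On "mgatmjsszqgcgi": the first step gives "szqgcgimgatmjs", and the second then gives "tmjs".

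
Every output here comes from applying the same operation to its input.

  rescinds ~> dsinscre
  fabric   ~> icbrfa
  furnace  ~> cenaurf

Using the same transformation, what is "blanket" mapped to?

etnklab

What's happening: reverse the string, then swap each adjacent pair of characters (1↔2, 3↔4, ...).
Working it through for "blanket": intermediate "teknalb", final "etnklab".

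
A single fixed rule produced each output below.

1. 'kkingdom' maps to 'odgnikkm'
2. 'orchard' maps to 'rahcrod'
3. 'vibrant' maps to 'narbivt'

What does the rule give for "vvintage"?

gatnivve

The rule is to reverse the string, then move the first character to the end.
For "vvintage", step one produces "egatnivv"; step two turns that into "gatnivve".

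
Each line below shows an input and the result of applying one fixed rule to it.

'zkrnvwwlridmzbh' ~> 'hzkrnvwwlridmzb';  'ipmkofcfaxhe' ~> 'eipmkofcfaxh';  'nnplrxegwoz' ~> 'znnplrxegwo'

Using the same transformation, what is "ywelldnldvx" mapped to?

xywelldnldv

In each case the input is transformed by: move the last character to the front.
Doing the same to "ywelldnldvx": "xywelldnldv".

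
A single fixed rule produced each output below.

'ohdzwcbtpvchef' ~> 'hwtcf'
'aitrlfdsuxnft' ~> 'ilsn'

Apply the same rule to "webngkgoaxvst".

egov

In each case the input is transformed by: keep one character in every 3, starting at position 2 (positions 2nd, 5th, 8th, ...).
Applying that to "webngkgoaxvst" gives "egov".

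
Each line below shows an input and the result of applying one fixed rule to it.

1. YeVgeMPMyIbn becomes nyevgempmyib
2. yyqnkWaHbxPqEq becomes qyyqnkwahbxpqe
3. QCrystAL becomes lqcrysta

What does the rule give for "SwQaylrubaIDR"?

rswqaylrubaid

Looking at the pairs, the operation is to move the last character to the front, then convert every letter to lowercase.
On "SwQaylrubaIDR": the first step gives "RSwQaylrubaID", and the second then gives "rswqaylrubaid".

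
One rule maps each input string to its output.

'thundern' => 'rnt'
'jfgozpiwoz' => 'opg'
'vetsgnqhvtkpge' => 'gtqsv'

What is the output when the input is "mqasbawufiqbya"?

yiwsm

In each case the input is transformed by: reverse the string, then keep one character in every 3, starting at position 2 (positions 2nd, 5th, 8th, ...).
"mqasbawufiqbya" → "aybqifuwabsaqm" → "yiwsm".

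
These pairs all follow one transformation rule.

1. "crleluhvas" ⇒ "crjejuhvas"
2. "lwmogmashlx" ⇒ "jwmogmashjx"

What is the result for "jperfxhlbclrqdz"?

Rule — replace every "l" with "j".
On "jperfxhlbclrqdz" that produces "jperfxhjbcjrqdz".

jperfxhjbcjrqdz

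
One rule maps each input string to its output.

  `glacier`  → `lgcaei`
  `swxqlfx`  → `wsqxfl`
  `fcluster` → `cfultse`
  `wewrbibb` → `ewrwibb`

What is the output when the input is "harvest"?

ahvrse

The pattern: delete the last character, then swap each adjacent pair of characters (1↔2, 3↔4, ...).
On "harvest": the first step gives "harves", and the second then gives "ahvrse".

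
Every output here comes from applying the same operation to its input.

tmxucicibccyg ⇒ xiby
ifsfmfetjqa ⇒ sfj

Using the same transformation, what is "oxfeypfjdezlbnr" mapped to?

fpdlr

In each case the input is transformed by: keep one character in every 3, starting at position 3 (positions 3rd, 6th, 9th, ...).
Doing the same to "oxfeypfjdezlbnr": "fpdlr".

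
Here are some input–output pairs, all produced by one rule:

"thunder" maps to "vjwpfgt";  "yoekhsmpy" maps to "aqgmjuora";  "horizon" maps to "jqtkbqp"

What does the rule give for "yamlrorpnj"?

acontqtrpl

Rule — shift every letter 2 places forward in the alphabet (wrapping around).
On "yamlrorpnj" that produces "acontqtrpl".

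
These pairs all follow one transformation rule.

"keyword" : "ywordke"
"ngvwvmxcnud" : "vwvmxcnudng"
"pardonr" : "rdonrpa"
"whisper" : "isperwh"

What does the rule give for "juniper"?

Each output is the input with this applied: move the first 2 characters to the end (rotate left by 2).
So "juniper" becomes "niperju".

niperju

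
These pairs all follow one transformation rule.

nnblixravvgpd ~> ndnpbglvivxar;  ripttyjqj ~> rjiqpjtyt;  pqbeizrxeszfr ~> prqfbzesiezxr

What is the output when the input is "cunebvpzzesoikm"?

cmuknieobsvepzz

What's happening: take characters alternately from the front and the back (1st, last, 2nd, 2nd-last, ...).
Applying that to "cunebvpzzesoikm" gives "cmuknieobsvepzz".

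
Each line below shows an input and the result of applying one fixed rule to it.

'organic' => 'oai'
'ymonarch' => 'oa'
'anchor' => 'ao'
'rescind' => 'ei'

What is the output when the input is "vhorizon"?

oio

In each case the input is transformed by: keep only the vowels.
Applying that to "vhorizon" gives "oio".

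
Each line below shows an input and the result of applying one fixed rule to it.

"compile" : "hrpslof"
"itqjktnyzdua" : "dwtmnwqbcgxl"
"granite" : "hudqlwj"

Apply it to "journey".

Rule — shift every letter 3 places forward in the alphabet (wrapping around), then swap the first and last characters.
Starting from "journey": after the first operation, "mrxuqhb"; after the second, "brxuqhm".

brxuqhm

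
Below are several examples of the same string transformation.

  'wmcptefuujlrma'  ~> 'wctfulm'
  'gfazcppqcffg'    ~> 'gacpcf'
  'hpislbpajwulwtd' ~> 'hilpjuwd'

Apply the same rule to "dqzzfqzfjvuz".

dzfzju

Each output is the input with this applied: keep every other character starting from the first (positions 1st, 3rd, 5th, ...).
Applying that to "dqzzfqzfjvuz" gives "dzfzju".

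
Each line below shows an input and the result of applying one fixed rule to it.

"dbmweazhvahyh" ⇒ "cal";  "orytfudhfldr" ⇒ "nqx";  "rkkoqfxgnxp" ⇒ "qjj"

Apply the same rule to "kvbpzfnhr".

The rule is to shift every letter 1 place backward in the alphabet (wrapping around), then keep only the first 3 characters.
Starting from "kvbpzfnhr": after the first operation, "juaoyemgq"; after the second, "jua".

jua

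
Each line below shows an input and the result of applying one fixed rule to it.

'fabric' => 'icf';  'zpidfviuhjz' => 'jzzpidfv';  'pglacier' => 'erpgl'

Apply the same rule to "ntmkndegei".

Looking at the pairs, the operation is to move the last 2 characters to the front (rotate right by 2), then delete the last 3 characters.
"ntmkndegei" → "eintmkn".

eintmkn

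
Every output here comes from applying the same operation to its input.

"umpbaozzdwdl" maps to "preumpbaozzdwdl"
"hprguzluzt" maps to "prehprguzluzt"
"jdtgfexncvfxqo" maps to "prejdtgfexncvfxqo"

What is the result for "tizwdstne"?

pretizwdstne

The transformation: prepend "pre".
Doing the same to "tizwdstne": "pretizwdstne".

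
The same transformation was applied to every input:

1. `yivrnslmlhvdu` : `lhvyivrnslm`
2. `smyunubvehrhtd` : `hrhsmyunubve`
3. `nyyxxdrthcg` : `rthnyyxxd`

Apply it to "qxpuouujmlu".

ujmqxpuou

What's happening: delete the last 2 characters, then move the last 3 characters to the front (rotate right by 3).
"qxpuouujmlu" → "qxpuouujm" → "ujmqxpuou".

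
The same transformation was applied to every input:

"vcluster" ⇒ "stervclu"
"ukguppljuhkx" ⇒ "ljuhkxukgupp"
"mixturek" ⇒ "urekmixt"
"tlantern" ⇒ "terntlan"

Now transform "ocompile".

Each output is the input with this applied: swap the front and back halves of the string.
On "ocompile" that produces "pileocom".

pileocom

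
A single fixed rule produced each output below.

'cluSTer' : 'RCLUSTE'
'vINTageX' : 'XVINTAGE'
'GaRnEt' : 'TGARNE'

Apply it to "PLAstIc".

The rule is to move the last character to the front, then convert every letter to uppercase.
"PLAstIc" → "cPLAstI" → "CPLASTI".

CPLASTI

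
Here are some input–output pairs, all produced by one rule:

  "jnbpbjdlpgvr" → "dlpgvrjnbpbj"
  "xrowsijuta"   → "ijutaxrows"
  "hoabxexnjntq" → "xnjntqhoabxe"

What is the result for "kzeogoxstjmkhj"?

stjmkhjkzeogox

In each case the input is transformed by: swap the front and back halves of the string.
For "kzeogoxstjmkhj" the result is "stjmkhjkzeogox".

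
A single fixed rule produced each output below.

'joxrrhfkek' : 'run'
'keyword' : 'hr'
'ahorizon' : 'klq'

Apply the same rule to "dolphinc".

rkf

What's happening: shift every letter 3 places forward in the alphabet (wrapping around), then keep one character in every 3, starting at position 2 (positions 2nd, 5th, 8th, ...).
For "dolphinc", step one produces "grosklqf"; step two turns that into "rkf".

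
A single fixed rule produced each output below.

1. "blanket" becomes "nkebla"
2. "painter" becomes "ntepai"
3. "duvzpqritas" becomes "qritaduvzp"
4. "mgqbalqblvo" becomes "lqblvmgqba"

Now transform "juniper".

Rule — delete the last character, then swap the front and back halves of the string.
Starting from "juniper": after the first operation, "junipe"; after the second, "ipejun".
(Check on "duvzpqritas": → "duvzpqrita" → "qritaduvzp" ✓)

ipejun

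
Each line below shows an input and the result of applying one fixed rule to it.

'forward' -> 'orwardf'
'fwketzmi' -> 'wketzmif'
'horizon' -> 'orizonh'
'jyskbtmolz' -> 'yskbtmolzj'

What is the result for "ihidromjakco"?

Rule — move the first character to the end.
So "ihidromjakco" becomes "hidromjakcoi".

hidromjakcoi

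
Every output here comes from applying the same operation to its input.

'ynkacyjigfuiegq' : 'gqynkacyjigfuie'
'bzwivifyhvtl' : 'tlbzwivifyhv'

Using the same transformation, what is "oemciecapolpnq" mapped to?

nqoemciecapolp

The pattern: move the last 2 characters to the front (rotate right by 2).
Applying that to "oemciecapolpnq" gives "nqoemciecapolp".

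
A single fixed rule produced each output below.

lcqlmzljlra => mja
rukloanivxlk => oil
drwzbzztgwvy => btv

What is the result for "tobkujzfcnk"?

ufk

Looking at the pairs, the operation is to delete the first 2 characters, then keep one character in every 3, starting at position 3 (positions 3rd, 6th, 9th, ...).
Applying both steps to "tobkujzfcnk": "bkujzfcnk", then "ufk".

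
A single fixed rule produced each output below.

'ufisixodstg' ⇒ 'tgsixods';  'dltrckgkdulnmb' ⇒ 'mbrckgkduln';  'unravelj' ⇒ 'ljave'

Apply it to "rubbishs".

What's happening: delete the first 3 characters, then move the last 2 characters to the front (rotate right by 2).
On "rubbishs": the first step gives "bishs", and the second then gives "hsbis".
(Check on "ufisixodstg": → "sixodstg" → "tgsixods" ✓)

hsbis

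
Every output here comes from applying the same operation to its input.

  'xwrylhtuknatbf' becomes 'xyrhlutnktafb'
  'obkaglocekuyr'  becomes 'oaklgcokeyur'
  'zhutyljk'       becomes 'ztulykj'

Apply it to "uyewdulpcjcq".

The rule is to swap each adjacent pair of characters (1↔2, 3↔4, ...), then delete the first character.
Applying both steps to "uyewdulpcjcq": "yuweudpljcqc", then "uweudpljcqc".

uweudpljcqc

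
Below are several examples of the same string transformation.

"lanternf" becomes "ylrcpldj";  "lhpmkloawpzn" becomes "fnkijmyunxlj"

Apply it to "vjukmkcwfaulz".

Rule — shift every letter 2 places backward in the alphabet (wrapping around), then move the first character to the end.
"vjukmkcwfaulz" → "hsikiaudysjxt".

hsikiaudysjxt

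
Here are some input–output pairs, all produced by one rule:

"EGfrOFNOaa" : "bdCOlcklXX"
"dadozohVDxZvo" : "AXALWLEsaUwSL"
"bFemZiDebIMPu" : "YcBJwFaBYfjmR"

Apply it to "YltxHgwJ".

vIQUeDTg

In each case the input is transformed by: shift every letter 3 places backward in the alphabet (wrapping around), then flip the case of every letter.
"YltxHgwJ" → "ViquEdtG" → "vIQUeDTg".
(Check on "EGfrOFNOaa": → "BDcoLCKLxx" → "bdCOlcklXX" ✓)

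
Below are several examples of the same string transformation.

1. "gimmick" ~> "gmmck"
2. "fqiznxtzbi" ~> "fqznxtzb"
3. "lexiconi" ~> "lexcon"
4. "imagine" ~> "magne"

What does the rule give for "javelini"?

In each case the input is transformed by: remove every "i".
For "javelini" the result is "javeln".

javeln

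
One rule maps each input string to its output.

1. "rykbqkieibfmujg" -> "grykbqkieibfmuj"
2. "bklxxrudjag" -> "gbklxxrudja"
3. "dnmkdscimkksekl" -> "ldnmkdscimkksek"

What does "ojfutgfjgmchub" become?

What's happening: move the last character to the front.
On "ojfutgfjgmchub" that produces "bojfutgfjgmchu".

bojfutgfjgmchu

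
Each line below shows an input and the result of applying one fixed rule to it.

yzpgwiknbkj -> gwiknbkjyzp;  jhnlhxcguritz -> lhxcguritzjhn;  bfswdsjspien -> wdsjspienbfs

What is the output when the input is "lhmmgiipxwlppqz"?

mgiipxwlppqzlhm

The rule is to move the first 3 characters to the end (rotate left by 3).
"lhmmgiipxwlppqz" → "mgiipxwlppqzlhm".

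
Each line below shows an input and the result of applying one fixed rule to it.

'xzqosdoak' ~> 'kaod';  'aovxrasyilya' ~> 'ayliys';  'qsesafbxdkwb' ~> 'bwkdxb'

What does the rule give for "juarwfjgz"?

zgjf

In each case the input is transformed by: take characters alternately from the front and the back (1st, last, 2nd, 2nd-last, ...), then keep every other character starting from the second (positions 2nd, 4th, 6th, ...).
On "juarwfjgz": the first step gives "jzugajrfw", and the second then gives "zgjf".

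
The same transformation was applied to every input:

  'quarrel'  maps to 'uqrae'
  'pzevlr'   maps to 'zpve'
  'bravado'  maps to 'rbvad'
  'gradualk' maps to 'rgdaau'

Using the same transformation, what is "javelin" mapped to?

What's happening: swap each adjacent pair of characters (1↔2, 3↔4, ...), then delete the last 2 characters.
"javelin" → "ajeviln" → "ajevi".

ajevi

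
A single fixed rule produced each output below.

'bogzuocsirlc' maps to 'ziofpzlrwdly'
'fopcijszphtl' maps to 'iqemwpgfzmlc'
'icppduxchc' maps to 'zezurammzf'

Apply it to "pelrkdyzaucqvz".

Each output is the input with this applied: reverse the string, then shift every letter 3 places backward in the alphabet (wrapping around).
On "pelrkdyzaucqvz": the first step gives "zvqcuazydkrlep", and the second then gives "wsnzrxwvahoibm".
(Check on "bogzuocsirlc": → "clriscouzgob" → "ziofpzlrwdly" ✓)

wsnzrxwvahoibm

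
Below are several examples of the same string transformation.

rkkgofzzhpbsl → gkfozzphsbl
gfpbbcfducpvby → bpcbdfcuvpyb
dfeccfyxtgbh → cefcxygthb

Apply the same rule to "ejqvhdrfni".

Rule — swap each adjacent pair of characters (1↔2, 3↔4, ...), then delete the first 2 characters.
"ejqvhdrfni" → "jevqdhfrin" → "vqdhfrin".

vqdhfrin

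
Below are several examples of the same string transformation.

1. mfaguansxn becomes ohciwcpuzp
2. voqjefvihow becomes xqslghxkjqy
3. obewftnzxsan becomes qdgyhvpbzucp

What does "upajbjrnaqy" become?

wrcldltpcsa

Rule — shift every letter 2 places forward in the alphabet (wrapping around).
On "upajbjrnaqy" that produces "wrcldltpcsa".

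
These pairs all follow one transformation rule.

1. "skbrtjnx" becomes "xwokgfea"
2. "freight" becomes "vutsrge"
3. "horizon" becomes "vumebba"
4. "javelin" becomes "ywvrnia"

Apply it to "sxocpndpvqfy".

sqplkifdccba

Each output is the input with this applied: shift every letter 13 places forward in the alphabet (wrapping around) — i.e. ROT13, then sort the characters into reverse alphabetical order.
For "sxocpndpvqfy", step one produces "fkbpcaqcidsl"; step two turns that into "sqplkifdccba".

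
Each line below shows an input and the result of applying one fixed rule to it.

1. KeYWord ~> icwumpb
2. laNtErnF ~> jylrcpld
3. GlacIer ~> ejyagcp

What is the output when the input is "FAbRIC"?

dyzpga

What's happening: shift every letter 2 places backward in the alphabet (wrapping around), then convert every letter to lowercase.
Starting from "FAbRIC": after the first operation, "DYzPGA"; after the second, "dyzpga".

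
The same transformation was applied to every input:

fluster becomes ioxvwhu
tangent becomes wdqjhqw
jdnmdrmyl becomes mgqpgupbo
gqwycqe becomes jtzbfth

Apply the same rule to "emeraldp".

hphudogs

The transformation: shift every letter 3 places forward in the alphabet (wrapping around).
"emeraldp" → "hphudogs".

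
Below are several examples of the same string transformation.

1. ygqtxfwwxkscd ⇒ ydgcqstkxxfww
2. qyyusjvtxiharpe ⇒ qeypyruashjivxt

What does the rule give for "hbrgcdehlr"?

The transformation: take characters alternately from the front and the back (1st, last, 2nd, 2nd-last, ...).
On "hbrgcdehlr" that produces "hrblrhgecd".

hrblrhgecd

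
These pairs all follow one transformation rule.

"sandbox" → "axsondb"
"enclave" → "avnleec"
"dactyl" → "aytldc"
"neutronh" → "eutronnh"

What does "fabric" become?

arifcb

Each output is the input with this applied: sort the characters into reverse alphabetical order, then move the last character to the front.
"fabric" → "rifcba" → "arifcb".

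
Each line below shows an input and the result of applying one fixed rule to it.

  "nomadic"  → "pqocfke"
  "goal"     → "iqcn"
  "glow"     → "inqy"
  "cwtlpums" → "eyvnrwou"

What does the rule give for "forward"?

The pattern: shift every letter 2 places forward in the alphabet (wrapping around).
"forward" → "hqtyctf".

hqtyctf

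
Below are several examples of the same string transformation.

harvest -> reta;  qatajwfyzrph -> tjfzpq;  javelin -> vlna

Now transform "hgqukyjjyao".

qkjyog

The transformation: move the first 2 characters to the end (rotate left by 2), then keep every other character starting from the first (positions 1st, 3rd, 5th, ...).
On "hgqukyjjyao": the first step gives "qukyjjyaohg", and the second then gives "qkjyog".
(Check on "qatajwfyzrph": → "tajwfyzrphqa" → "tjfzpq" ✓)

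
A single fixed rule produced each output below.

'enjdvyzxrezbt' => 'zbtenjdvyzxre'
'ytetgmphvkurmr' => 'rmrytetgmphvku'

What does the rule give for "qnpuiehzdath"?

athqnpuiehzd

The transformation: move the last 3 characters to the front (rotate right by 3).
Applying that to "qnpuiehzdath" gives "athqnpuiehzd".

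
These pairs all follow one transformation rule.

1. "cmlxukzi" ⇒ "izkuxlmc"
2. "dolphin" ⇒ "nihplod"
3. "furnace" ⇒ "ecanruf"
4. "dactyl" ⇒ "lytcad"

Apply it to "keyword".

drowyek

The rule is to reverse the string.
Applying that to "keyword" gives "drowyek".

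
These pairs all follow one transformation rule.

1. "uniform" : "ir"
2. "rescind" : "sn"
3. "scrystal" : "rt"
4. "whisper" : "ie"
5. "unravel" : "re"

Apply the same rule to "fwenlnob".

Rule — keep one character in every 3, starting at position 3 (positions 3rd, 6th, 9th, ...).
Applying that to "fwenlnob" gives "en".

en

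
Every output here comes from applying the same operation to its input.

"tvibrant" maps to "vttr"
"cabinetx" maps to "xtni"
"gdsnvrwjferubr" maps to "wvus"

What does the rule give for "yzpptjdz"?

zzyt

The rule is to sort the characters into reverse alphabetical order, then keep only the first 4 characters.
On "yzpptjdz": the first step gives "zzytppjd", and the second then gives "zzyt".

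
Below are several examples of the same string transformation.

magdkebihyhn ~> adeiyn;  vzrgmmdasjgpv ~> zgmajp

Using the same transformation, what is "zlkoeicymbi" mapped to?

loiyb

Rule — keep every other character starting from the second (positions 2nd, 4th, 6th, ...).
On "zlkoeicymbi" that produces "loiyb".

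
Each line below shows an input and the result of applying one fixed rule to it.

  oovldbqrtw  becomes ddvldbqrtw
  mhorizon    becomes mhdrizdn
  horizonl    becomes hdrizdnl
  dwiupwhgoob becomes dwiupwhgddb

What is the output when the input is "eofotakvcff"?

In each case the input is transformed by: replace every "o" with "d".
Applying that to "eofotakvcff" gives "edfdtakvcff".

edfdtakvcff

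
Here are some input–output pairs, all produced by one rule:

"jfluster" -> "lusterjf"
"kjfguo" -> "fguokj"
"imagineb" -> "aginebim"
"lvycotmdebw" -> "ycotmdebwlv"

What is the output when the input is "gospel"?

In each case the input is transformed by: move the first 2 characters to the end (rotate left by 2).
Doing the same to "gospel": "spelgo".

spelgo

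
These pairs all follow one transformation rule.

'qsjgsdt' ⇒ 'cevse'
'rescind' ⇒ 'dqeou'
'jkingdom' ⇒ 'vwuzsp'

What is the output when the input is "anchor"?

mzot

The transformation: delete the last 2 characters, then shift every letter 12 places forward in the alphabet (wrapping around).
"anchor" → "anch" → "mzot".
(Check on "rescind": → "resci" → "dqeou" ✓)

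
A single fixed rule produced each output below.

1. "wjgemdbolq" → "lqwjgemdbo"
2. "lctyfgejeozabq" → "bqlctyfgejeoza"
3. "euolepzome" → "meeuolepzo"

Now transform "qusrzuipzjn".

jnqusrzuipz

The pattern: move the last 2 characters to the front (rotate right by 2).
Doing the same to "qusrzuipzjn": "jnqusrzuipz".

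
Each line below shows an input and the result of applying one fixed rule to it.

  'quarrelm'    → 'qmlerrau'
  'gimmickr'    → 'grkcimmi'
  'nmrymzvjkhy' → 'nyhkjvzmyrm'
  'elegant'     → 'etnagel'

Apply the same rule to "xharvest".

In each case the input is transformed by: move the first character to the end, then reverse the string.
Applying that to "xharvest" gives "xtsevrah".

xtsevrah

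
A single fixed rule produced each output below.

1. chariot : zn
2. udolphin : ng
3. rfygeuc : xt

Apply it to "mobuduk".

What's happening: keep one character in every 3, starting at position 3 (positions 3rd, 6th, 9th, ...), then shift every letter 1 place backward in the alphabet (wrapping around).
For "mobuduk" the result is "at".

at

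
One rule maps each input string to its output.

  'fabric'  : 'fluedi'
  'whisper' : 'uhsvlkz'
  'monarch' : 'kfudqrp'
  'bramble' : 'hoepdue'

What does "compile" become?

Looking at the pairs, the operation is to shift every letter 3 places forward in the alphabet (wrapping around), then reverse the string.
Starting from "compile": after the first operation, "frpsloh"; after the second, "holsprf".

holsprf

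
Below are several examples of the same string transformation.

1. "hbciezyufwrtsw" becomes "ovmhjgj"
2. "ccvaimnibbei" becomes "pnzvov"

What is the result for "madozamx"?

The transformation: keep every other character starting from the second (positions 2nd, 4th, 6th, ...), then shift every letter 13 places forward in the alphabet (wrapping around) — i.e. ROT13.
"madozamx" → "aoax" → "nbnk".

nbnk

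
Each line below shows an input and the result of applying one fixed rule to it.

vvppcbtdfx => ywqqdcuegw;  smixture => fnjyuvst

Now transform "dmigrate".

fnjhsbue

The pattern: swap the first and last characters, then shift every letter 1 place forward in the alphabet (wrapping around).
"dmigrate" → "emigratd" → "fnjhsbue".
(Check on "vvppcbtdfx": → "xvppcbtdfv" → "ywqqdcuegw" ✓)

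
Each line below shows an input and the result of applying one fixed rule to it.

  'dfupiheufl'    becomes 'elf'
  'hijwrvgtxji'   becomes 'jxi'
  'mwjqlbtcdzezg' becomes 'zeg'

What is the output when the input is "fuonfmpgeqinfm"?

Rule — swap each adjacent pair of characters (1↔2, 3↔4, ...), then keep only the last 3 characters.
"fuonfmpgeqinfm" → "ufnomfgpqenimf" → "imf".

imf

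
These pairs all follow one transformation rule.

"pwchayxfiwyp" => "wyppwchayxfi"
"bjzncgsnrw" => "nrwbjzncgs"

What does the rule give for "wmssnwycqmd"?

qmdwmssnwyc

The pattern: move the last 3 characters to the front (rotate right by 3).
"wmssnwycqmd" → "qmdwmssnwyc".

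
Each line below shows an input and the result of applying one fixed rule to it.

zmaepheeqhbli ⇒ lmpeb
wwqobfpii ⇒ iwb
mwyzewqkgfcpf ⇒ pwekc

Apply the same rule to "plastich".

In each case the input is transformed by: move the last 2 characters to the front (rotate right by 2), then keep one character in every 3, starting at position 1 (positions 1st, 4th, 7th, ...).
So "plastich" becomes "clt".

clt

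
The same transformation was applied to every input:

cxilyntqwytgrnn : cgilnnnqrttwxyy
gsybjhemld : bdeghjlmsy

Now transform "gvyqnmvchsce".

cceghmnqsvvy

What's happening: sort the characters into alphabetical order.
"gvyqnmvchsce" → "cceghmnqsvvy".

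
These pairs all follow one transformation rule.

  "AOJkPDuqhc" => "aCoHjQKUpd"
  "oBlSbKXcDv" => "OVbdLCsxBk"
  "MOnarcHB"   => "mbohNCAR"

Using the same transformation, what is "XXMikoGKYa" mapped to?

xAxymkIgKO

Rule — take characters alternately from the front and the back (1st, last, 2nd, 2nd-last, ...), then flip the case of every letter.
Doing the same to "XXMikoGKYa": "xAxymkIgKO".
(Check on "AOJkPDuqhc": → "AcOhJqkuPD" → "aCoHjQKUpd" ✓)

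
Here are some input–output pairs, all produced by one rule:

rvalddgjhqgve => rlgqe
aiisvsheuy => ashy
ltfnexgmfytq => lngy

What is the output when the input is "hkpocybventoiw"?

hobni

Rule — keep one character in every 3, starting at position 1 (positions 1st, 4th, 7th, ...).
Applying that to "hkpocybventoiw" gives "hobni".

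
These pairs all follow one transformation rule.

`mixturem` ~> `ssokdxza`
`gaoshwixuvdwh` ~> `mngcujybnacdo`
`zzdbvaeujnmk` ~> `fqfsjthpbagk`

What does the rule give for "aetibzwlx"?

gdkrzcofh

The rule is to shift every letter 6 places forward in the alphabet (wrapping around), then take characters alternately from the front and the back (1st, last, 2nd, 2nd-last, ...).
Doing the same to "aetibzwlx": "gdkrzcofh".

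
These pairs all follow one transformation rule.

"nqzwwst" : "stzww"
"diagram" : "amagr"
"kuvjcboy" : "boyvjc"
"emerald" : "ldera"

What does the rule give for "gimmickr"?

In each case the input is transformed by: delete the first 2 characters, then move the first 3 characters to the end (rotate left by 3).
"gimmickr" → "mmickr" → "ckrmmi".

ckrmmi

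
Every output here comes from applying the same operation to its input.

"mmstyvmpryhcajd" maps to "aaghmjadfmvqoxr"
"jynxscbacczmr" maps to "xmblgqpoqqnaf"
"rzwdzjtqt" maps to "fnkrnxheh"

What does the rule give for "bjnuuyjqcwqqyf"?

pxbiimxeqkeemt

Looking at the pairs, the operation is to shift every letter 12 places backward in the alphabet (wrapping around).
For "bjnuuyjqcwqqyf" the result is "pxbiimxeqkeemt".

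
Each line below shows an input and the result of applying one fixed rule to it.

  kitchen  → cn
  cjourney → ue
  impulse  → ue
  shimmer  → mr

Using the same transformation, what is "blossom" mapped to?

sm

The pattern: move the first character to the end, then keep one character in every 3, starting at position 3 (positions 3rd, 6th, 9th, ...).
"blossom" → "lossomb" → "sm".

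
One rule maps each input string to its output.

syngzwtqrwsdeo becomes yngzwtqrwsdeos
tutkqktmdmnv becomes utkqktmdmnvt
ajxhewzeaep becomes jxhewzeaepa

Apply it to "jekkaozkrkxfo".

Each output is the input with this applied: move the first character to the end.
For "jekkaozkrkxfo" the result is "ekkaozkrkxfoj".

ekkaozkrkxfoj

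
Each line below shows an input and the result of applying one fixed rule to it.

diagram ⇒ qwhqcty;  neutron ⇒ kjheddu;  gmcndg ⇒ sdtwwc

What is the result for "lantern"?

The transformation: move the first 2 characters to the end (rotate left by 2), then shift every letter 10 places backward in the alphabet (wrapping around).
On "lantern": the first step gives "nternla", and the second then gives "djuhdbq".

djuhdbq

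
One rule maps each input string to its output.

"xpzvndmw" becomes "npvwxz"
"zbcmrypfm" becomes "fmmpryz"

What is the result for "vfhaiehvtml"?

fhhilmtvv

The rule is to sort the characters into alphabetical order, then delete the first 2 characters.
For "vfhaiehvtml" the result is "fhhilmtvv".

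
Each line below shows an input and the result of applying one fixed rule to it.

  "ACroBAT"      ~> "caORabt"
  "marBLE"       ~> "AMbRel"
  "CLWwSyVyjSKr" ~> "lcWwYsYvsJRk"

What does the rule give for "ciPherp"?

The pattern: swap each adjacent pair of characters (1↔2, 3↔4, ...), then flip the case of every letter.
For "ciPherp", step one produces "ichPrep"; step two turns that into "ICHpREP".
(Check on "ACroBAT": → "CAorABT" → "caORabt" ✓)

ICHpREP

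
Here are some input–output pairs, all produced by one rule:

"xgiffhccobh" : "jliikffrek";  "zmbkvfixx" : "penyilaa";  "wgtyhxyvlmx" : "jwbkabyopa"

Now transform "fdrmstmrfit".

Looking at the pairs, the operation is to shift every letter 3 places forward in the alphabet (wrapping around), then delete the first character.
"fdrmstmrfit" → "igupvwpuilw" → "gupvwpuilw".
(Check on "zmbkvfixx": → "cpenyilaa" → "penyilaa" ✓)

gupvwpuilw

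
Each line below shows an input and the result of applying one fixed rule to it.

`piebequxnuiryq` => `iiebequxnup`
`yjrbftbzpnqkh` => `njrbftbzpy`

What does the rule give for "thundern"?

The transformation: delete the last 3 characters, then swap the first and last characters.
Applying that to "thundern" gives "dhunt".
(Check on "yjrbftbzpnqkh": → "yjrbftbzpn" → "njrbftbzpy" ✓)

dhunt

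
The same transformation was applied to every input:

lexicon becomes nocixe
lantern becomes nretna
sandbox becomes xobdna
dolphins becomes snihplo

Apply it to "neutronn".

nnortue

What's happening: reverse the string, then delete the last character.
Applying both steps to "neutronn": "nnortuen", then "nnortue".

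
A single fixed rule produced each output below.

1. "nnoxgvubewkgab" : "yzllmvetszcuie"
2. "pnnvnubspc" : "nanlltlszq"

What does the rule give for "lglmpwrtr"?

rpjejknup

The pattern: move the last 2 characters to the front (rotate right by 2), then shift every letter 2 places backward in the alphabet (wrapping around).
On "lglmpwrtr": the first step gives "trlglmpwr", and the second then gives "rpjejknup".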